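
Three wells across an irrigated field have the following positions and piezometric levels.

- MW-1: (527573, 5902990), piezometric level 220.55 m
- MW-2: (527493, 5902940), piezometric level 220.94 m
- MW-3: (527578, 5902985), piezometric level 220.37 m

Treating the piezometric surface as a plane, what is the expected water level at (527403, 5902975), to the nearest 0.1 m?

Differences from MW-1: to MW-2 (Δx, Δy, Δh) = (-80, -50, +0.39); to MW-3 = (5, -5, -0.18).
Determinant of the coordinate differences = (-80)·(-5) − 5·(-50) = 650.
∂h/∂x = [(+0.39)·(-5) − (-0.18)·(-50)] / 650 = -0.01685
∂h/∂y = [(-80)·(-0.18) − 5·(+0.39)] / 650 = +0.01915
h(527403, 5902975) = 220.55 + (-0.01685)·(-170) + (+0.01915)·(-15) = 220.55 +2.864 -0.287 = 223.127 m.

223.1 m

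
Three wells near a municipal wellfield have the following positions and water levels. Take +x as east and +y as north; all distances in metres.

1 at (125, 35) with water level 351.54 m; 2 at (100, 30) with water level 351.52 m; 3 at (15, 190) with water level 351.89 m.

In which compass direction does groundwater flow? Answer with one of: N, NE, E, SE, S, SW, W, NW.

Differences from 1: to 2 (Δx, Δy, Δh) = (-25, -5, -0.02); to 3 = (-110, 155, +0.35).
Solve a·Δx + b·Δy = Δh: det = (-25)·155 − (-110)·(-5) = -4425.
∂h/∂x = [(-0.02)·155 − (+0.35)·(-5)] / -4425 = +0.0003051
∂h/∂y = [(-25)·(+0.35) − (-110)·(-0.02)] / -4425 = +0.002475
Flow = −∇h = (-0.0003051 east, -0.002475 north), which points south.

S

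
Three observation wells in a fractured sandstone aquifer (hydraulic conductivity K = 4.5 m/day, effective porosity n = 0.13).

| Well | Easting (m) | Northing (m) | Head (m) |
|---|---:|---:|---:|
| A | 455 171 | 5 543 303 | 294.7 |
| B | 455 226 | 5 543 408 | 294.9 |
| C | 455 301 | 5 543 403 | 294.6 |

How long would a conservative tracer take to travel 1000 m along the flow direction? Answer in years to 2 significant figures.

15 years

Taking A as reference: B−A = (55, 105, +0.2); C−A = (130, 100, -0.1).
Determinant of the coordinate differences = 55·100 − 130·105 = -8150.
∂h/∂x = [(+0.2)·100 − (-0.1)·105] / -8150 = -0.003742
∂h/∂y = [55·(-0.1) − 130·(+0.2)] / -8150 = +0.003865
|∇h| = √(-0.003742² + 0.003865²) = 0.00538
Seepage velocity v = K·i/n = 4.5 × 0.00538 / 0.13 = 0.1862 m/day.
t = 1000 / 0.1862 = 5371 days = 14.7 years.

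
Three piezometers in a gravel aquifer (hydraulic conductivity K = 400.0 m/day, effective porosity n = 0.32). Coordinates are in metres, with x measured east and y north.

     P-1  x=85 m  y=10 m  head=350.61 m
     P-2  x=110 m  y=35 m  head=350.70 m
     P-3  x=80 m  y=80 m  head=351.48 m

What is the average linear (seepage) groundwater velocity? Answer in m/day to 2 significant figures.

18 m/day

Differences from P-1: to P-2 (Δx, Δy, Δh) = (25, 25, +0.09); to P-3 = (-5, 70, +0.87).
Determinant of the coordinate differences = 25·70 − (-5)·25 = 1875.
∂h/∂x = [(+0.09)·70 − (+0.87)·25] / 1875 = -0.008240
∂h/∂y = [25·(+0.87) − (-5)·(+0.09)] / 1875 = +0.01184
|∇h| = √(-0.008240² + 0.01184²) = 0.01443
Seepage velocity v = K·i/n = 400.0 × 0.01443 / 0.32 = 18.04 m/day.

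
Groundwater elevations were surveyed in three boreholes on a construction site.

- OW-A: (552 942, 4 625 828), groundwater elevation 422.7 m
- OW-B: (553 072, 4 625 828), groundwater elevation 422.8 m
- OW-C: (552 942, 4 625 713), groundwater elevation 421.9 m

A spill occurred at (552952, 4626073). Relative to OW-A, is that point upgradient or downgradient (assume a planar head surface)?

upgradient

∂h/∂x = (422.8 − 422.7) / (553072 − 552942) = +0.0007692
∂h/∂y = (421.9 − 422.7) / (4625713 − 4625828) = +0.006957
Head at (552952, 4626073) = 422.7 + (+0.0007692)·(10) + (+0.006957)·(245) = 424.41 m.
That is higher than the 422.7 m at OW-A, so the point is upgradient.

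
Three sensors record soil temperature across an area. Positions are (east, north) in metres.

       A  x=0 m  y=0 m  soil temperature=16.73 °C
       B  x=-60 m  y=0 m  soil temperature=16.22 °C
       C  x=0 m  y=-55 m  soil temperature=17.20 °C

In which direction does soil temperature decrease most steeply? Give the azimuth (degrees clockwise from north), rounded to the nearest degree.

315°

∂T/∂x = (16.22 − 16.73) / (-60 − 0) = +0.008500
∂T/∂y = (17.20 − 16.73) / (-55 − 0) = -0.008545
Steepest decrease is along −∇f: components (-0.008500 E, +0.008545 N).
Azimuth = atan2(-0.008500, +0.008545) = 315.2° ≈ 315°.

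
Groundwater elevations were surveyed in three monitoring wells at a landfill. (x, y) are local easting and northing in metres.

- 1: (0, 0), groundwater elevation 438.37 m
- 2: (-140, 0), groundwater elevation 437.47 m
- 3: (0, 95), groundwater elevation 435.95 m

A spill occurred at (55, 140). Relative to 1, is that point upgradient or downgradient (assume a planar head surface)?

∂h/∂x = (437.47 − 438.37) / (-140 − 0) = +0.006429
∂h/∂y = (435.95 − 438.37) / (95 − 0) = -0.02547
Head at (55, 140) = 438.37 + (+0.006429)·(55) + (-0.02547)·(140) = 435.16 m.
That is lower than the 438.37 m at 1, so the point is downgradient.

downgradient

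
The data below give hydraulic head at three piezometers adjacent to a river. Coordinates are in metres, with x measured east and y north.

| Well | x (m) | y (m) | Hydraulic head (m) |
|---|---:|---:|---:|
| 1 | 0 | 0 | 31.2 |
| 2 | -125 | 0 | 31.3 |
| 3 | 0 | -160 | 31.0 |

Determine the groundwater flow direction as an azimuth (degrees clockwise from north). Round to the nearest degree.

147°

∂h/∂x = (31.3 − 31.2) / (-125 − 0) = -0.0008000
∂h/∂y = (31.0 − 31.2) / (-160 − 0) = +0.001250
Flow direction (−∇h) has components (+0.0008000 E, -0.001250 N).
Azimuth = atan2(E, N) = atan2(+0.0008000, -0.001250) = 147.4° ≈ 147°.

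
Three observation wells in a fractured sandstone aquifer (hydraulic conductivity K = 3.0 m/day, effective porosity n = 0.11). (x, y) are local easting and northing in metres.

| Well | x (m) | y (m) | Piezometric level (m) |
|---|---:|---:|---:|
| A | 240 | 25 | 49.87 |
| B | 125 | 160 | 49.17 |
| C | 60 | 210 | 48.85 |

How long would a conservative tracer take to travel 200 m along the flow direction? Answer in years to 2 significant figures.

5.1 years

Three-point gradient (reference A): Δ to B = (-115, 135, -0.70), Δ to C = (-180, 185, -1.02).
∂h/∂x = +0.002711, ∂h/∂y = -0.002876 (det = 3025).
|∇h| = √(0.002711² + -0.002876²) = 0.003952
Seepage velocity v = K·i/n = 3.0 × 0.003952 / 0.11 = 0.1078 m/day.
t = 200 / 0.1078 = 1855 days = 5.08 years.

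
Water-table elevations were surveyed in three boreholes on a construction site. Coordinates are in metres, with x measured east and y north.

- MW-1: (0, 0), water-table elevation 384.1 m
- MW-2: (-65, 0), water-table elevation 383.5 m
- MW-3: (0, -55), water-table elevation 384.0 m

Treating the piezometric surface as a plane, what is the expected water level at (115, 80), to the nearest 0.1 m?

385.3 m

∂h/∂x = (383.5 − 384.1) / (-65 − 0) = +0.009231
∂h/∂y = (384.0 − 384.1) / (-55 − 0) = +0.001818
h(115, 80) = 384.1 + (+0.009231)·(115) + (+0.001818)·(80) = 384.1 +1.062 +0.145 = 385.307 m.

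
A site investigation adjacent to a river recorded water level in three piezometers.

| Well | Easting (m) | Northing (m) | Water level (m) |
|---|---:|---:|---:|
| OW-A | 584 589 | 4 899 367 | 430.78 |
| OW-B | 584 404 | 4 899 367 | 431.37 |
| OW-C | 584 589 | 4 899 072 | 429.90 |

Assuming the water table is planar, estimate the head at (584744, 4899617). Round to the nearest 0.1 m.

∂h/∂x = (431.37 − 430.78) / (584404 − 584589) = -0.003189
∂h/∂y = (429.90 − 430.78) / (4899072 − 4899367) = +0.002983
h(584744, 4899617) = 430.78 + (-0.003189)·(155) + (+0.002983)·(250) = 430.78 -0.494 +0.746 = 431.031 m.

431.0 m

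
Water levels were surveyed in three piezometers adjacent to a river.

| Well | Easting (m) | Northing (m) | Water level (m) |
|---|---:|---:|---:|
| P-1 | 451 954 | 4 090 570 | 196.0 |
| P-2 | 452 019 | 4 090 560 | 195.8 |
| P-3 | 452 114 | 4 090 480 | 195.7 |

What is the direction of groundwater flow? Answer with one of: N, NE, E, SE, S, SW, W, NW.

With h = a·x + b·y + c and P-1 as origin, the differences give:
  65·a + (-10)·b = -0.2
  160·a + (-90)·b = -0.3
Eliminate b (×(-90) and ×(-10), subtract): -4250·a = 15.00 → a = ∂h/∂x = -0.003529
Back-substitute: b = ∂h/∂y = -0.002941.
Flow = −∇h = (+0.003529 east, +0.002941 north), which points northeast.

NE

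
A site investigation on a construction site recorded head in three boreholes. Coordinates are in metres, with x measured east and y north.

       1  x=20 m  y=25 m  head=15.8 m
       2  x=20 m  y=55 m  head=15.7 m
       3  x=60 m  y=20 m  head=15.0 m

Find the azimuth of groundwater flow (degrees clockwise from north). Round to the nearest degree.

081°

Taking 1 as reference: 2−1 = (0, 30, -0.1); 3−1 = (40, -5, -0.8).
Determinant of the coordinate differences = 0·(-5) − 40·30 = -1200.
∂h/∂x = [(-0.1)·(-5) − (-0.8)·30] / -1200 = -0.02042
∂h/∂y = [0·(-0.8) − 40·(-0.1)] / -1200 = -0.003333
Flow direction (−∇h) has components (+0.02042 E, +0.003333 N).
Azimuth = atan2(E, N) = atan2(+0.02042, +0.003333) = 80.7° ≈ 081°.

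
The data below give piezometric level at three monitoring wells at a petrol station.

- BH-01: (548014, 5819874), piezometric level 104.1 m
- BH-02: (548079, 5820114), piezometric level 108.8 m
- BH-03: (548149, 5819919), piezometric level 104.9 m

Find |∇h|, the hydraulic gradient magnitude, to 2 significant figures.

0.020

With h = a·x + b·y + c and BH-01 as origin, the differences give:
  65·a + 240·b = +4.7
  135·a + 45·b = +0.8
Eliminate b (×45 and ×240, subtract): -29475·a = 19.50 → a = ∂h/∂x = -0.0006616
Back-substitute: b = ∂h/∂y = +0.01976.
|∇h| = √(-0.0006616² + 0.01976²) = 0.01977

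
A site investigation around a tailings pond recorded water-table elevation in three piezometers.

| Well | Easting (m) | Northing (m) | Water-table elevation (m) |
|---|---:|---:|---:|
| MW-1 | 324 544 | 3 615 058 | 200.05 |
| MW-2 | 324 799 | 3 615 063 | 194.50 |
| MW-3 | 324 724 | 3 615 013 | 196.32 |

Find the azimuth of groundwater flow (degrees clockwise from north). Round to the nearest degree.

080°

Three-point gradient (reference MW-1): Δ to MW-2 = (255, 5, -5.55), Δ to MW-3 = (180, -45, -3.73).
∂h/∂x = -0.02169, ∂h/∂y = -0.003867 (det = -12375).
Flow direction (−∇h) has components (+0.02169 E, +0.003867 N).
Azimuth = atan2(E, N) = atan2(+0.02169, +0.003867) = 79.9° ≈ 080°.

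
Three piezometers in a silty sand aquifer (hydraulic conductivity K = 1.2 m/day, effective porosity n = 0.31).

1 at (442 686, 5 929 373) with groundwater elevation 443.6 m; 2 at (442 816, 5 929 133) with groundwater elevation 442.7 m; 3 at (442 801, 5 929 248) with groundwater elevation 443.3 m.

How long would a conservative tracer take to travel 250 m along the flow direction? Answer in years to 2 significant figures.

Taking 1 as reference: 2−1 = (130, -240, -0.9); 3−1 = (115, -125, -0.3).
Determinant of the coordinate differences = 130·(-125) − 115·(-240) = 11350.
∂h/∂x = [(-0.9)·(-125) − (-0.3)·(-240)] / 11350 = +0.003568
∂h/∂y = [130·(-0.3) − 115·(-0.9)] / 11350 = +0.005683
|∇h| = √(0.003568² + 0.005683²) = 0.00671
Seepage velocity v = K·i/n = 1.2 × 0.00671 / 0.31 = 0.02597 m/day.
t = 250 / 0.02597 = 9626 days = 26.4 years.

26 years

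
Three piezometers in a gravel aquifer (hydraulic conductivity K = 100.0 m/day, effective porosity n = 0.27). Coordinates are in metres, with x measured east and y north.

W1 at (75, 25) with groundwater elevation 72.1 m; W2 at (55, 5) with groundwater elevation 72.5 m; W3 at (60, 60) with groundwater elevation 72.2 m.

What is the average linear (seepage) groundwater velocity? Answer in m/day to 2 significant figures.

6.1 m/day

Three-point gradient (reference W1): Δ to W2 = (-20, -20, +0.4), Δ to W3 = (-15, 35, +0.1).
∂h/∂x = -0.01600, ∂h/∂y = -0.004000 (det = -1000).
|∇h| = √(-0.01600² + -0.004000²) = 0.01649
Seepage velocity v = K·i/n = 100.0 × 0.01649 / 0.27 = 6.107 m/day.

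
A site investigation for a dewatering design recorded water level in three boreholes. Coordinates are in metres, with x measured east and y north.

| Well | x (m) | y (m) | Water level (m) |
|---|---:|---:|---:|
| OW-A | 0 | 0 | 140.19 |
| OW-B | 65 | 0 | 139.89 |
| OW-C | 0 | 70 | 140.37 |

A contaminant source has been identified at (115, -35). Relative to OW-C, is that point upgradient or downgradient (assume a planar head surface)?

downgradient

∂h/∂x = (139.89 − 140.19) / (65 − 0) = -0.004615
∂h/∂y = (140.37 − 140.19) / (70 − 0) = +0.002571
Head at (115, -35) = 140.19 + (-0.004615)·(115) + (+0.002571)·(-35) = 139.57 m.
That is lower than the 140.37 m at OW-C, so the point is downgradient.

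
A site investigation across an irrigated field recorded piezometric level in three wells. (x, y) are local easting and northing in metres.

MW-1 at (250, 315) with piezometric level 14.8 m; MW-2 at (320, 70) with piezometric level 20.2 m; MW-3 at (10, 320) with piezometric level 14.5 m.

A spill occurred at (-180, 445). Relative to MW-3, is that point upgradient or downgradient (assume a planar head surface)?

downgradient

Three-point gradient (reference MW-1): Δ to MW-2 = (70, -245, +5.4), Δ to MW-3 = (-240, 5, -0.3).
∂h/∂x = +0.0007956, ∂h/∂y = -0.02181 (det = -58450).
Head at (-180, 445) = 14.8 + (+0.0007956)·(-430) + (-0.02181)·(130) = 11.62 m.
That is lower than the 14.5 m at MW-3, so the point is downgradient.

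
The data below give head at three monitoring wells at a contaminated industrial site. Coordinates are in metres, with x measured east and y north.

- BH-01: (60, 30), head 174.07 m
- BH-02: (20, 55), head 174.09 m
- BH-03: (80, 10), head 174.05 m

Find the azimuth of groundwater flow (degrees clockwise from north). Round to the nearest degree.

With h = a·x + b·y + c and BH-01 as origin, the differences give:
  (-40)·a + 25·b = +0.02
  20·a + (-20)·b = -0.02
Eliminate b (×(-20) and ×25, subtract): 300·a = 0.100 → a = ∂h/∂x = +0.0003333
Back-substitute: b = ∂h/∂y = +0.001333.
Flow direction (−∇h) has components (-0.0003333 E, -0.001333 N).
Azimuth = atan2(E, N) = atan2(-0.0003333, -0.001333) = 194.0° ≈ 194°.

194°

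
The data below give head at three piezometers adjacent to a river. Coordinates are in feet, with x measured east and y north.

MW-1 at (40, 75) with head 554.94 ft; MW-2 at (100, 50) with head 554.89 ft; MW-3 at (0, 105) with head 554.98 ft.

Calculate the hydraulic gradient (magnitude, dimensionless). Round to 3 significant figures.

0.000800

With h = a·x + b·y + c and MW-1 as origin, the differences give:
  60·a + (-25)·b = -0.05
  (-40)·a + 30·b = +0.04
Eliminate b (×30 and ×(-25), subtract): 800·a = -0.500 → a = ∂h/∂x = -0.0006250
Back-substitute: b = ∂h/∂y = +0.0005000.
|∇h| = √(-0.0006250² + 0.0005000²) = 0.0008004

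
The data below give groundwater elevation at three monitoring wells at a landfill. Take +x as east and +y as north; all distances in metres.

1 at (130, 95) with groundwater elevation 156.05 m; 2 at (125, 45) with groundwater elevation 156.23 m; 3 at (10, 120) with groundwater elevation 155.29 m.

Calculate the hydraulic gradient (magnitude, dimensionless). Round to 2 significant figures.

0.0069

With h = a·x + b·y + c and 1 as origin, the differences give:
  (-5)·a + (-50)·b = +0.18
  (-120)·a + 25·b = -0.76
Eliminate b (×25 and ×(-50), subtract): -6125·a = -33.500 → a = ∂h/∂x = +0.005469
Back-substitute: b = ∂h/∂y = -0.004147.
|∇h| = √(0.005469² + -0.004147²) = 0.006863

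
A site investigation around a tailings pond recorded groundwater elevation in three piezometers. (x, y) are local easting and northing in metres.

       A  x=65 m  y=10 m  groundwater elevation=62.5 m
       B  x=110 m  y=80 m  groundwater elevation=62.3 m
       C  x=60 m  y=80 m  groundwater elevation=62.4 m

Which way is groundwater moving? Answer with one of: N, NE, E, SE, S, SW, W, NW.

NE

Three-point gradient (reference A): Δ to B = (45, 70, -0.2), Δ to C = (-5, 70, -0.1).
∂h/∂x = -0.002000, ∂h/∂y = -0.001571 (det = 3500).
Flow = −∇h = (+0.002000 east, +0.001571 north), which points northeast.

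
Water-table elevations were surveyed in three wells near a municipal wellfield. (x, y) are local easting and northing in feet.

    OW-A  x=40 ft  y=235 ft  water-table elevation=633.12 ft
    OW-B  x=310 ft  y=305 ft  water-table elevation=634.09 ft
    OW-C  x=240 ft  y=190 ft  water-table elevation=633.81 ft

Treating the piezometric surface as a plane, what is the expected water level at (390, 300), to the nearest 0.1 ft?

With h = a·x + b·y + c and OW-A as origin, the differences give:
  270·a + 70·b = +0.97
  200·a + (-45)·b = +0.69
Eliminate b (×(-45) and ×70, subtract): -26150·a = -91.950 → a = ∂h/∂x = +0.003516
Back-substitute: b = ∂h/∂y = +0.0002945.
h(390, 300) = 633.12 + (+0.003516)·(350) + (+0.0002945)·(65) = 633.12 +1.231 +0.019 = 634.370 ft.

634.4 ft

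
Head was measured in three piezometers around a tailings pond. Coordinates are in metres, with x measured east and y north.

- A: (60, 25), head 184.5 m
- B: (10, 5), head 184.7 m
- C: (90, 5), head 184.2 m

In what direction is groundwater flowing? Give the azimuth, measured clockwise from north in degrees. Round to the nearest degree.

132°

Taking A as reference: B−A = (-50, -20, +0.2); C−A = (30, -20, -0.3).
Solve a·Δx + b·Δy = Δh: det = (-50)·(-20) − 30·(-20) = 1600.
∂h/∂x = [(+0.2)·(-20) − (-0.3)·(-20)] / 1600 = -0.006250
∂h/∂y = [(-50)·(-0.3) − 30·(+0.2)] / 1600 = +0.005625
Flow direction (−∇h) has components (+0.006250 E, -0.005625 N).
Azimuth = atan2(E, N) = atan2(+0.006250, -0.005625) = 132.0° ≈ 132°.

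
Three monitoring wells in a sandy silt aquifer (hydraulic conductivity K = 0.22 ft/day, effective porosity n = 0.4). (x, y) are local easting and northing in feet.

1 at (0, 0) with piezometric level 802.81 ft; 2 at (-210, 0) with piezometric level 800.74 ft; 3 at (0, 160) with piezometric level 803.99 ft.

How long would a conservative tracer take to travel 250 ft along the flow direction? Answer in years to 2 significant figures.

∂h/∂x = (800.74 − 802.81) / (-210 − 0) = +0.009857
∂h/∂y = (803.99 − 802.81) / (160 − 0) = +0.007375
|∇h| = √(0.009857² + 0.007375²) = 0.01231
Seepage velocity v = K·i/n = 0.22 × 0.01231 / 0.4 = 0.00677 ft/day.
t = 250 / 0.00677 = 3.693e+04 days = 101 years.

100 years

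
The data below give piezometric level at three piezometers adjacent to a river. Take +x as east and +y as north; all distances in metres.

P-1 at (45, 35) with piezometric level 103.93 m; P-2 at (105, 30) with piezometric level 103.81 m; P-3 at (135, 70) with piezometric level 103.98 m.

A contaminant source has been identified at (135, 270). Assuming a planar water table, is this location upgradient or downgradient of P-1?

upgradient

Taking P-1 as reference: P-2−P-1 = (60, -5, -0.12); P-3−P-1 = (90, 35, +0.05).
Solve a·Δx + b·Δy = Δh: det = 60·35 − 90·(-5) = 2550.
∂h/∂x = [(-0.12)·35 − (+0.05)·(-5)] / 2550 = -0.001549
∂h/∂y = [60·(+0.05) − 90·(-0.12)] / 2550 = +0.005412
Head at (135, 270) = 103.93 + (-0.001549)·(90) + (+0.005412)·(235) = 105.06 m.
That is higher than the 103.93 m at P-1, so the point is upgradient.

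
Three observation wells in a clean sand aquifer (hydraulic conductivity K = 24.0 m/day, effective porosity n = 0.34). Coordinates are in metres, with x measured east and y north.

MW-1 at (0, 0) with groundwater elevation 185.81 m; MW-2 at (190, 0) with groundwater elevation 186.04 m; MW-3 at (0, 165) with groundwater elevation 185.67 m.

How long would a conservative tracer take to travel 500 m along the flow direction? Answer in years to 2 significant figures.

13 years

∂h/∂x = (186.04 − 185.81) / (190 − 0) = +0.001211
∂h/∂y = (185.67 − 185.81) / (165 − 0) = -0.0008485
|∇h| = √(0.001211² + -0.0008485²) = 0.001479
Seepage velocity v = K·i/n = 24.0 × 0.001479 / 0.34 = 0.1044 m/day.
t = 500 / 0.1044 = 4789 days = 13.1 years.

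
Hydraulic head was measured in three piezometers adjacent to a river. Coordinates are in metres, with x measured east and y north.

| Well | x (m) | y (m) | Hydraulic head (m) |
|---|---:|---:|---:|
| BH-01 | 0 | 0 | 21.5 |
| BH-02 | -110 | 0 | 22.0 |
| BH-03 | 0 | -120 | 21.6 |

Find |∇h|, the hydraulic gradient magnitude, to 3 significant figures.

0.00462

∂h/∂x = (22.0 − 21.5) / (-110 − 0) = -0.004545
∂h/∂y = (21.6 − 21.5) / (-120 − 0) = -0.0008333
|∇h| = √(-0.004545² + -0.0008333²) = 0.004621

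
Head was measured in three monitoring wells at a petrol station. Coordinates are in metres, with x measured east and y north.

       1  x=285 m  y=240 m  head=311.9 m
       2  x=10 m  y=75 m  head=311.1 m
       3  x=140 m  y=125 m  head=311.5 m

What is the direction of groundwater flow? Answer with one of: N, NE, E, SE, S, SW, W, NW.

Taking 1 as reference: 2−1 = (-275, -165, -0.8); 3−1 = (-145, -115, -0.4).
Determinant of the coordinate differences = (-275)·(-115) − (-145)·(-165) = 7700.
∂h/∂x = [(-0.8)·(-115) − (-0.4)·(-165)] / 7700 = +0.003377
∂h/∂y = [(-275)·(-0.4) − (-145)·(-0.8)] / 7700 = -0.0007792
Flow = −∇h = (-0.003377 east, +0.0007792 north), which points west.

W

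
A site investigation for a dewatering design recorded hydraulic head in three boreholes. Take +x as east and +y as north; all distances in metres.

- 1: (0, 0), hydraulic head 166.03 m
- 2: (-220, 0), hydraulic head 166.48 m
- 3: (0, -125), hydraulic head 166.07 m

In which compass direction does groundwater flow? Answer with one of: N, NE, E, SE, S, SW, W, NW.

∂h/∂x = (166.48 − 166.03) / (-220 − 0) = -0.002045
∂h/∂y = (166.07 − 166.03) / (-125 − 0) = -0.0003200
Flow = −∇h = (+0.002045 east, +0.0003200 north), which points east.

E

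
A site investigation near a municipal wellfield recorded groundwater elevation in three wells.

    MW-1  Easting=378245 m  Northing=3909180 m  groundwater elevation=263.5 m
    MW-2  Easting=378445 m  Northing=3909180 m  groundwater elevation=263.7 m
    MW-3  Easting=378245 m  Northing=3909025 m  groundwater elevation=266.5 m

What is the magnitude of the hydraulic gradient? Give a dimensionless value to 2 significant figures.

∂h/∂x = (263.7 − 263.5) / (378445 − 378245) = +0.0010000
∂h/∂y = (266.5 − 263.5) / (3909025 − 3909180) = -0.01935
|∇h| = √(0.0010000² + -0.01935²) = 0.01938

0.019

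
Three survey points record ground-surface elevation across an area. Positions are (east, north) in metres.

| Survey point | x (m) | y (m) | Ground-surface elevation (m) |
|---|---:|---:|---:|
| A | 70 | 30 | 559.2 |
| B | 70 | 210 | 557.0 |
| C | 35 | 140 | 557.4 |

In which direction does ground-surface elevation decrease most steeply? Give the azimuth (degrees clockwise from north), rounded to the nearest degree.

313°

With z = a·x + b·y + c and A as origin, the differences give:
  0·a + 180·b = -2.2
  (-35)·a + 110·b = -1.8
Eliminate b (×110 and ×180, subtract): 6300·a = 82.00 → a = ∂z/∂x = +0.01302
Back-substitute: b = ∂z/∂y = -0.01222.
Steepest decrease is along −∇f: components (-0.01302 E, +0.01222 N).
Azimuth = atan2(-0.01302, +0.01222) = 313.2° ≈ 313°.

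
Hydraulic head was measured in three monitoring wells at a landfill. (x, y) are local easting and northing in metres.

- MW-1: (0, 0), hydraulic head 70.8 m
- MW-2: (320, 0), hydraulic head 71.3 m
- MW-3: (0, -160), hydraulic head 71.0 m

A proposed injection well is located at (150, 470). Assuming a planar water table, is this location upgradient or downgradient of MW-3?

downgradient

∂h/∂x = (71.3 − 70.8) / (320 − 0) = +0.001563
∂h/∂y = (71.0 − 70.8) / (-160 − 0) = -0.001250
Head at (150, 470) = 70.8 + (+0.001563)·(150) + (-0.001250)·(470) = 70.45 m.
That is lower than the 71.0 m at MW-3, so the point is downgradient.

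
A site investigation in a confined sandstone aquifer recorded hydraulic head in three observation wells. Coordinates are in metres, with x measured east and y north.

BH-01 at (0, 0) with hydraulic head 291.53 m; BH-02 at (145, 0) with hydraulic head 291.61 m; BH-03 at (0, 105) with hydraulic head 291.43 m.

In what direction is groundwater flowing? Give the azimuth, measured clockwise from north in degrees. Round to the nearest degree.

330°

∂h/∂x = (291.61 − 291.53) / (145 − 0) = +0.0005517
∂h/∂y = (291.43 − 291.53) / (105 − 0) = -0.0009524
Flow direction (−∇h) has components (-0.0005517 E, +0.0009524 N).
Azimuth = atan2(E, N) = atan2(-0.0005517, +0.0009524) = 329.9° ≈ 330°.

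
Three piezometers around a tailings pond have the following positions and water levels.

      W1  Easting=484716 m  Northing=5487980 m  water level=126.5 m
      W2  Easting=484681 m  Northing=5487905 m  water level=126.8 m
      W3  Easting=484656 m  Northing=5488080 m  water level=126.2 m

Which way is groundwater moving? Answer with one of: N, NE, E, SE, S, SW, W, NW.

Differences from W1: to W2 (Δx, Δy, Δh) = (-35, -75, +0.3); to W3 = (-60, 100, -0.3).
Determinant of the coordinate differences = (-35)·100 − (-60)·(-75) = -8000.
∂h/∂x = [(+0.3)·100 − (-0.3)·(-75)] / -8000 = -0.0009375
∂h/∂y = [(-35)·(-0.3) − (-60)·(+0.3)] / -8000 = -0.003562
Flow = −∇h = (+0.0009375 east, +0.003562 north), which points north.

N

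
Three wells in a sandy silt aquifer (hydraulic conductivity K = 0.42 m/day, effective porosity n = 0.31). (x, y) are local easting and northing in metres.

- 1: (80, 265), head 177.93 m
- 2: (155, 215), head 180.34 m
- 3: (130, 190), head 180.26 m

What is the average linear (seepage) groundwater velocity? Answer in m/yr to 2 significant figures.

Taking 1 as reference: 2−1 = (75, -50, +2.41); 3−1 = (50, -75, +2.33).
Determinant of the coordinate differences = 75·(-75) − 50·(-50) = -3125.
∂h/∂x = [(+2.41)·(-75) − (+2.33)·(-50)] / -3125 = +0.02056
∂h/∂y = [75·(+2.33) − 50·(+2.41)] / -3125 = -0.01736
|∇h| = √(0.02056² + -0.01736²) = 0.02691
Seepage velocity v = K·i/n = 0.42 × 0.02691 / 0.31 = 0.03646 m/day = 13.32 m/yr.

13 m/yr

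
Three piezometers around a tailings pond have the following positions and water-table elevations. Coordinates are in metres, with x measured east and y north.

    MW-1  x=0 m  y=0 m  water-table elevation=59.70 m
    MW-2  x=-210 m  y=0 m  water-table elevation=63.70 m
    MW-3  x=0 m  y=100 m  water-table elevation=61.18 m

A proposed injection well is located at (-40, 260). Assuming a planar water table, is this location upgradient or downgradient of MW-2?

∂h/∂x = (63.70 − 59.70) / (-210 − 0) = -0.01905
∂h/∂y = (61.18 − 59.70) / (100 − 0) = +0.01480
Head at (-40, 260) = 59.70 + (-0.01905)·(-40) + (+0.01480)·(260) = 64.31 m.
That is higher than the 63.70 m at MW-2, so the point is upgradient.

upgradient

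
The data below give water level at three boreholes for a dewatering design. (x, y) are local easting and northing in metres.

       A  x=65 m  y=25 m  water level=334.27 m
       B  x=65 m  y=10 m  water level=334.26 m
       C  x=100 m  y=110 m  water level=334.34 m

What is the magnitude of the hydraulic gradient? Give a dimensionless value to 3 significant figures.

0.000768

With h = a·x + b·y + c and A as origin, the differences give:
  0·a + (-15)·b = -0.01
  35·a + 85·b = +0.07
Eliminate b (×85 and ×(-15), subtract): 525·a = 0.200 → a = ∂h/∂x = +0.0003810
Back-substitute: b = ∂h/∂y = +0.0006667.
|∇h| = √(0.0003810² + 0.0006667²) = 0.0007679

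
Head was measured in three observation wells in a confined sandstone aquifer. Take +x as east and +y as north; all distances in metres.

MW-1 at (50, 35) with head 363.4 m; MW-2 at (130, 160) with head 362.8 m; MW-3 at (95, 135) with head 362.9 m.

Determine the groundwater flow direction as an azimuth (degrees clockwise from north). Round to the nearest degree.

349°

Differences from MW-1: to MW-2 (Δx, Δy, Δh) = (80, 125, -0.6); to MW-3 = (45, 100, -0.5).
Determinant of the coordinate differences = 80·100 − 45·125 = 2375.
∂h/∂x = [(-0.6)·100 − (-0.5)·125] / 2375 = +0.001053
∂h/∂y = [80·(-0.5) − 45·(-0.6)] / 2375 = -0.005474
Flow direction (−∇h) has components (-0.001053 E, +0.005474 N).
Azimuth = atan2(E, N) = atan2(-0.001053, +0.005474) = 349.1° ≈ 349°.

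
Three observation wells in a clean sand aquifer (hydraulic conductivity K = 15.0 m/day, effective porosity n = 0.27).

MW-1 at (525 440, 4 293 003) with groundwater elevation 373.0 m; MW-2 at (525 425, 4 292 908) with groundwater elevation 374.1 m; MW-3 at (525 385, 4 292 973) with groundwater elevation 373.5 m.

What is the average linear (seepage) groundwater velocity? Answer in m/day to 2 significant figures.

With h = a·x + b·y + c and MW-1 as origin, the differences give:
  (-15)·a + (-95)·b = +1.1
  (-55)·a + (-30)·b = +0.5
Eliminate b (×(-30) and ×(-95), subtract): -4775·a = 14.50 → a = ∂h/∂x = -0.003037
Back-substitute: b = ∂h/∂y = -0.01110.
|∇h| = √(-0.003037² + -0.01110²) = 0.01151
Seepage velocity v = K·i/n = 15.0 × 0.01151 / 0.27 = 0.6394 m/day.

0.64 m/day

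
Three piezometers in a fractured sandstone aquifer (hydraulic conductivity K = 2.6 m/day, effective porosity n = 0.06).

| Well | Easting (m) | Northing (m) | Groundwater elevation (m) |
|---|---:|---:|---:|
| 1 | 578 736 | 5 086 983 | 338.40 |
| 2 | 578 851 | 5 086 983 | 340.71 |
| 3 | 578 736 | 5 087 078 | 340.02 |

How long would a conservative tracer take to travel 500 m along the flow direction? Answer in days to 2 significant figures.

440 days

∂h/∂x = (340.71 − 338.40) / (578851 − 578736) = +0.02009
∂h/∂y = (340.02 − 338.40) / (5087078 − 5086983) = +0.01705
|∇h| = √(0.02009² + 0.01705²) = 0.02635
Seepage velocity v = K·i/n = 2.6 × 0.02635 / 0.06 = 1.142 m/day.
t = 500 / 1.142 = 437.8 days.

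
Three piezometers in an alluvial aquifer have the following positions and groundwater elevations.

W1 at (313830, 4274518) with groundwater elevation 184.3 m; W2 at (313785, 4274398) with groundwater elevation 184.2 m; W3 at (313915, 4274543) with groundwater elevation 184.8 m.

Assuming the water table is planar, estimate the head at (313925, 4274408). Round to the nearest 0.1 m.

185.1 m

With h = a·x + b·y + c and W1 as origin, the differences give:
  (-45)·a + (-120)·b = -0.1
  85·a + 25·b = +0.5
Eliminate b (×25 and ×(-120), subtract): 9075·a = 57.50 → a = ∂h/∂x = +0.006336
Back-substitute: b = ∂h/∂y = -0.001543.
h(313925, 4274408) = 184.3 + (+0.006336)·(95) + (-0.001543)·(-110) = 184.3 +0.602 +0.170 = 185.072 m.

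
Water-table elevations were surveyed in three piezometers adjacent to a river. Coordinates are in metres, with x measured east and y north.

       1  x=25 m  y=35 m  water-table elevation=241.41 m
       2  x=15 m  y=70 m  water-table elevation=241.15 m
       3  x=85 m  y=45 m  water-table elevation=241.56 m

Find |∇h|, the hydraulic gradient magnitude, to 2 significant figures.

0.0073

Taking 1 as reference: 2−1 = (-10, 35, -0.26); 3−1 = (60, 10, +0.15).
Determinant of the coordinate differences = (-10)·10 − 60·35 = -2200.
∂h/∂x = [(-0.26)·10 − (+0.15)·35] / -2200 = +0.003568
∂h/∂y = [(-10)·(+0.15) − 60·(-0.26)] / -2200 = -0.006409
|∇h| = √(0.003568² + -0.006409²) = 0.007335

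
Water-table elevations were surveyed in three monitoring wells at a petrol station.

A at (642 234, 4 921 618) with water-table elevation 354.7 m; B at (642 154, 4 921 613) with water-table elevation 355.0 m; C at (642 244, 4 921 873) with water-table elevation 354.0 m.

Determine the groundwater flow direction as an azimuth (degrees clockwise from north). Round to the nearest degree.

With h = a·x + b·y + c and A as origin, the differences give:
  (-80)·a + (-5)·b = +0.3
  10·a + 255·b = -0.7
Eliminate b (×255 and ×(-5), subtract): -20350·a = 73.00 → a = ∂h/∂x = -0.003587
Back-substitute: b = ∂h/∂y = -0.002604.
Flow direction (−∇h) has components (+0.003587 E, +0.002604 N).
Azimuth = atan2(E, N) = atan2(+0.003587, +0.002604) = 54.0° ≈ 054°.

054°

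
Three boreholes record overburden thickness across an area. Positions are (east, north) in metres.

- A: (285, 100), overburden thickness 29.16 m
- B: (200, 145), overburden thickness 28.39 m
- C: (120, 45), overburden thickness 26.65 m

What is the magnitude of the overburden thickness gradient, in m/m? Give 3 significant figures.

Differences from A: to B (Δx, Δy, Δh) = (-85, 45, -0.77); to C = (-165, -55, -2.51).
Determinant of the coordinate differences = (-85)·(-55) − (-165)·45 = 12100.
∂d/∂x = [(-0.77)·(-55) − (-2.51)·45] / 12100 = +0.01283
∂d/∂y = [(-85)·(-2.51) − (-165)·(-0.77)] / 12100 = +0.007132
|∇f| = √(0.01283² + 0.007132²) = 0.01468 m/m

0.0147 m/m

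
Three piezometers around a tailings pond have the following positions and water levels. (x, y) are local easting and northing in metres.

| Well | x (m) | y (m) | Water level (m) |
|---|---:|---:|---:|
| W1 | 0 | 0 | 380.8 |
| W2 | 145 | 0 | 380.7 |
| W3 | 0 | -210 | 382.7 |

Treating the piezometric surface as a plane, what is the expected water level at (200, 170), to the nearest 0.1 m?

∂h/∂x = (380.7 − 380.8) / (145 − 0) = -0.0006897
∂h/∂y = (382.7 − 380.8) / (-210 − 0) = -0.009048
h(200, 170) = 380.8 + (-0.0006897)·(200) + (-0.009048)·(170) = 380.8 -0.138 -1.538 = 379.124 m.

379.1 m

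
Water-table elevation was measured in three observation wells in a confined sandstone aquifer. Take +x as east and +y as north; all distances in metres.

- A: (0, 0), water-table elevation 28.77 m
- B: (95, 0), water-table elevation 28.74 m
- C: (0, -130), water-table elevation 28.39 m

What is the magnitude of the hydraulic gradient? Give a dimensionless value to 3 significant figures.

∂h/∂x = (28.74 − 28.77) / (95 − 0) = -0.0003158
∂h/∂y = (28.39 − 28.77) / (-130 − 0) = +0.002923
|∇h| = √(-0.0003158² + 0.002923²) = 0.00294

0.00294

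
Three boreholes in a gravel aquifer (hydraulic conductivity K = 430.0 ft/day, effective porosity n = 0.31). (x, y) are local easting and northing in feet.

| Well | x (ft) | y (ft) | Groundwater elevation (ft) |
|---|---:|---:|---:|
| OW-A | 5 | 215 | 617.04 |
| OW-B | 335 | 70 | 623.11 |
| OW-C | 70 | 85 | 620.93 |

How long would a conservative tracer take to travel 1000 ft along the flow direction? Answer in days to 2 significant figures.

26 days

With h = a·x + b·y + c and OW-A as origin, the differences give:
  330·a + (-145)·b = +6.07
  65·a + (-130)·b = +3.89
Eliminate b (×(-130) and ×(-145), subtract): -33475·a = -225.050 → a = ∂h/∂x = +0.006723
Back-substitute: b = ∂h/∂y = -0.02656.
|∇h| = √(0.006723² + -0.02656²) = 0.0274
Seepage velocity v = K·i/n = 430.0 × 0.0274 / 0.31 = 38.01 ft/day.
t = 1000 / 38.01 = 26.31 days.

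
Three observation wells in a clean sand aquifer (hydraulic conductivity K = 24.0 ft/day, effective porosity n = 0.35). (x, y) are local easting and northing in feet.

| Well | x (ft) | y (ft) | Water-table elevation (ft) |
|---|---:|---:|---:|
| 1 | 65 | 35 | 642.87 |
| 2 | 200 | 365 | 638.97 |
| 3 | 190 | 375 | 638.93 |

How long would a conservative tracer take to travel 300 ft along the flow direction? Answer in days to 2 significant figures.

Taking 1 as reference: 2−1 = (135, 330, -3.90); 3−1 = (125, 340, -3.94).
Solve a·Δx + b·Δy = Δh: det = 135·340 − 125·330 = 4650.
∂h/∂x = [(-3.90)·340 − (-3.94)·330] / 4650 = -0.005548
∂h/∂y = [135·(-3.94) − 125·(-3.90)] / 4650 = -0.009548
|∇h| = √(-0.005548² + -0.009548²) = 0.01104
Seepage velocity v = K·i/n = 24.0 × 0.01104 / 0.35 = 0.757 ft/day.
t = 300 / 0.757 = 396.3 days.

400 days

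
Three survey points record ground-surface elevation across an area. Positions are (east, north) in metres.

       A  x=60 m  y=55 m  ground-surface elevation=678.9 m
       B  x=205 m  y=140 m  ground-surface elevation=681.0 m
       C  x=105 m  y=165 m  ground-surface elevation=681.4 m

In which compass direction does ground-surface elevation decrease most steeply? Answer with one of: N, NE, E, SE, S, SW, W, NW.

S

With z = a·x + b·y + c and A as origin, the differences give:
  145·a + 85·b = +2.1
  45·a + 110·b = +2.5
Eliminate b (×110 and ×85, subtract): 12125·a = 18.50 → a = ∂z/∂x = +0.001526
Back-substitute: b = ∂z/∂y = +0.02210.
Steepest decrease is along −∇f = (-0.001526 E, -0.02210 N) → south.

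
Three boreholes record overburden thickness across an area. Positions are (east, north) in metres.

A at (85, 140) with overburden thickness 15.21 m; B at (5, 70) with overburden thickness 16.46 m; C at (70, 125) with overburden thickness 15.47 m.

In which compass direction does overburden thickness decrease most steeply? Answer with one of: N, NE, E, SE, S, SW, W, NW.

Taking A as reference: B−A = (-80, -70, +1.25); C−A = (-15, -15, +0.26).
Solve a·Δx + b·Δy = Δd: det = (-80)·(-15) − (-15)·(-70) = 150.
∂d/∂x = [(+1.25)·(-15) − (+0.26)·(-70)] / 150 = -0.003667
∂d/∂y = [(-80)·(+0.26) − (-15)·(+1.25)] / 150 = -0.01367
Steepest decrease is along −∇f = (+0.003667 E, +0.01367 N) → north.

N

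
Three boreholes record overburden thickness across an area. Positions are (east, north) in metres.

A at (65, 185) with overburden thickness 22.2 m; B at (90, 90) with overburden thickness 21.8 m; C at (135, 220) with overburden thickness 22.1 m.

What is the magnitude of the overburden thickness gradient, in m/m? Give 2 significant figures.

0.0046 m/m

Taking A as reference: B−A = (25, -95, -0.4); C−A = (70, 35, -0.1).
Solve a·Δx + b·Δy = Δd: det = 25·35 − 70·(-95) = 7525.
∂d/∂x = [(-0.4)·35 − (-0.1)·(-95)] / 7525 = -0.003123
∂d/∂y = [25·(-0.1) − 70·(-0.4)] / 7525 = +0.003389
|∇f| = √(-0.003123² + 0.003389²) = 0.004609 m/m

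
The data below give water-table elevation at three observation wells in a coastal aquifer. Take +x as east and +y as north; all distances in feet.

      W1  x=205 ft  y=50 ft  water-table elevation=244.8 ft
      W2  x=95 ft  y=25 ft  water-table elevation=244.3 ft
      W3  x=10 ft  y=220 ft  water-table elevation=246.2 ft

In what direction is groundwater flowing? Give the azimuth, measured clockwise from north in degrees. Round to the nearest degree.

191°

Taking W1 as reference: W2−W1 = (-110, -25, -0.5); W3−W1 = (-195, 170, +1.4).
Solve a·Δx + b·Δy = Δh: det = (-110)·170 − (-195)·(-25) = -23575.
∂h/∂x = [(-0.5)·170 − (+1.4)·(-25)] / -23575 = +0.002121
∂h/∂y = [(-110)·(+1.4) − (-195)·(-0.5)] / -23575 = +0.01067
Flow direction (−∇h) has components (-0.002121 E, -0.01067 N).
Azimuth = atan2(E, N) = atan2(-0.002121, -0.01067) = 191.2° ≈ 191°.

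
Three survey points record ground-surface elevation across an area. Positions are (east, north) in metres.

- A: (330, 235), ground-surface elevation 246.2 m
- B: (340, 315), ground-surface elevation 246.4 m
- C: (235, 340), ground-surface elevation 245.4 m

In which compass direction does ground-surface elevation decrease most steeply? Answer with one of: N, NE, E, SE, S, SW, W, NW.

W

Differences from A: to B (Δx, Δy, Δh) = (10, 80, +0.2); to C = (-95, 105, -0.8).
Determinant of the coordinate differences = 10·105 − (-95)·80 = 8650.
∂z/∂x = [(+0.2)·105 − (-0.8)·80] / 8650 = +0.009827
∂z/∂y = [10·(-0.8) − (-95)·(+0.2)] / 8650 = +0.001272
Steepest decrease is along −∇f = (-0.009827 E, -0.001272 N) → west.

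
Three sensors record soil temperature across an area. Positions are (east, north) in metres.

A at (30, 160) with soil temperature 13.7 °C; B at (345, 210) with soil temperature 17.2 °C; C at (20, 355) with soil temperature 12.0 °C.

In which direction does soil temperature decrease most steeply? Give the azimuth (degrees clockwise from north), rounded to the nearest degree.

Taking A as reference: B−A = (315, 50, +3.5); C−A = (-10, 195, -1.7).
Determinant of the coordinate differences = 315·195 − (-10)·50 = 61925.
∂T/∂x = [(+3.5)·195 − (-1.7)·50] / 61925 = +0.01239
∂T/∂y = [315·(-1.7) − (-10)·(+3.5)] / 61925 = -0.008082
Steepest decrease is along −∇f: components (-0.01239 E, +0.008082 N).
Azimuth = atan2(-0.01239, +0.008082) = 303.1° ≈ 303°.

303°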